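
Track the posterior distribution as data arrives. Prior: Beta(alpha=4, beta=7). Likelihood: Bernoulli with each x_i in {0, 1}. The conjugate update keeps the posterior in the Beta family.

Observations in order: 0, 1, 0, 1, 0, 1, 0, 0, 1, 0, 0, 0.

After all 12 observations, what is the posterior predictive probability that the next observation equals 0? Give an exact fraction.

obs 1: x=0 → posterior Beta(4, 8)
obs 2: x=1 → posterior Beta(5, 8)
obs 3: x=0 → posterior Beta(5, 9)
obs 4: x=1 → posterior Beta(6, 9)
obs 5: x=0 → posterior Beta(6, 10)
obs 6: x=1 → posterior Beta(7, 10)
obs 7: x=0 → posterior Beta(7, 11)
obs 8: x=0 → posterior Beta(7, 12)
obs 9: x=1 → posterior Beta(8, 12)
obs 10: x=0 → posterior Beta(8, 13)
obs 11: x=0 → posterior Beta(8, 14)
obs 12: x=0 → posterior Beta(8, 15)

15/23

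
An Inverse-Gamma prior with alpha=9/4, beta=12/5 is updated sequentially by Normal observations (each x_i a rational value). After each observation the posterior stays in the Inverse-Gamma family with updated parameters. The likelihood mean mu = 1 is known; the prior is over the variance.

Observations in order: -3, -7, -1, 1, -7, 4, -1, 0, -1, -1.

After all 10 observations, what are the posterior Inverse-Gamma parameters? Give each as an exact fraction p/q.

obs 1: x=-3 → posterior Inverse-Gamma(11/4, 52/5)
obs 2: x=-7 → posterior Inverse-Gamma(13/4, 212/5)
obs 3: x=-1 → posterior Inverse-Gamma(15/4, 222/5)
obs 4: x=1 → posterior Inverse-Gamma(17/4, 222/5)
obs 5: x=-7 → posterior Inverse-Gamma(19/4, 382/5)
obs 6: x=4 → posterior Inverse-Gamma(21/4, 809/10)
obs 7: x=-1 → posterior Inverse-Gamma(23/4, 829/10)
obs 8: x=0 → posterior Inverse-Gamma(25/4, 417/5)
obs 9: x=-1 → posterior Inverse-Gamma(27/4, 427/5)
obs 10: x=-1 → posterior Inverse-Gamma(29/4, 437/5)

alpha=29/4, beta=437/5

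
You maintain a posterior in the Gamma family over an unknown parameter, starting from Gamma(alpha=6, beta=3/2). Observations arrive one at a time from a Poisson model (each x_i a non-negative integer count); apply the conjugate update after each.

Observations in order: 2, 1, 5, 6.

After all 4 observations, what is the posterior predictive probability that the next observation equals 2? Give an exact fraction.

565109995743350407728840/3211838877954855105157369

obs 1: x=2 → posterior Gamma(8, 5/2)
obs 2: x=1 → posterior Gamma(9, 7/2)
obs 3: x=5 → posterior Gamma(14, 9/2)
obs 4: x=6 → posterior Gamma(20, 11/2)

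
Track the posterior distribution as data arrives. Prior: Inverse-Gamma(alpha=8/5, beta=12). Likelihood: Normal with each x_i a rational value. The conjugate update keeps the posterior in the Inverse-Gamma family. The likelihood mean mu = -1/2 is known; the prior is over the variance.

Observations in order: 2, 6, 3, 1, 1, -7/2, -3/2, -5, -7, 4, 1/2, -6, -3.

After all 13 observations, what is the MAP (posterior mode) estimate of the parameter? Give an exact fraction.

obs 1: x=2 → posterior Inverse-Gamma(21/10, 121/8)
obs 2: x=6 → posterior Inverse-Gamma(13/5, 145/4)
obs 3: x=3 → posterior Inverse-Gamma(31/10, 339/8)
obs 4: x=1 → posterior Inverse-Gamma(18/5, 87/2)
obs 5: x=1 → posterior Inverse-Gamma(41/10, 357/8)
obs 6: x=-7/2 → posterior Inverse-Gamma(23/5, 393/8)
obs 7: x=-3/2 → posterior Inverse-Gamma(51/10, 397/8)
obs 8: x=-5 → posterior Inverse-Gamma(28/5, 239/4)
obs 9: x=-7 → posterior Inverse-Gamma(61/10, 647/8)
obs 10: x=4 → posterior Inverse-Gamma(33/5, 91)
obs 11: x=1/2 → posterior Inverse-Gamma(71/10, 183/2)
obs 12: x=-6 → posterior Inverse-Gamma(38/5, 853/8)
obs 13: x=-3 → posterior Inverse-Gamma(81/10, 439/4)

2195/182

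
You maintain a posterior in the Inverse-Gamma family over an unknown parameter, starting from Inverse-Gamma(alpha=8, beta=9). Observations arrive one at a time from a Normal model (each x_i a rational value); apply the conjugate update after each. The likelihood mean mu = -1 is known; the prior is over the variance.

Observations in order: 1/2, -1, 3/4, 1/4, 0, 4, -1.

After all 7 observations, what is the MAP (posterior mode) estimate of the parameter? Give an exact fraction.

407/200

obs 1: x=1/2 → posterior Inverse-Gamma(17/2, 81/8)
obs 2: x=-1 → posterior Inverse-Gamma(9, 81/8)
obs 3: x=3/4 → posterior Inverse-Gamma(19/2, 373/32)
obs 4: x=1/4 → posterior Inverse-Gamma(10, 199/16)
obs 5: x=0 → posterior Inverse-Gamma(21/2, 207/16)
obs 6: x=4 → posterior Inverse-Gamma(11, 407/16)
obs 7: x=-1 → posterior Inverse-Gamma(23/2, 407/16)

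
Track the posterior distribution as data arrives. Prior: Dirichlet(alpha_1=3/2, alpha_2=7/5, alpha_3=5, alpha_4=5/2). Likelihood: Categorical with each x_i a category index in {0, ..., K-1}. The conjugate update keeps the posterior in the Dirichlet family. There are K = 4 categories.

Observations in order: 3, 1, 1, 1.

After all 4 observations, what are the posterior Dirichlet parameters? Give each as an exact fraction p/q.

obs 1: x=3 → posterior Dirichlet(3/2, 7/5, 5, 7/2)
obs 2: x=1 → posterior Dirichlet(3/2, 12/5, 5, 7/2)
obs 3: x=1 → posterior Dirichlet(3/2, 17/5, 5, 7/2)
obs 4: x=1 → posterior Dirichlet(3/2, 22/5, 5, 7/2)

alpha_1=3/2, alpha_2=22/5, alpha_3=5, alpha_4=7/2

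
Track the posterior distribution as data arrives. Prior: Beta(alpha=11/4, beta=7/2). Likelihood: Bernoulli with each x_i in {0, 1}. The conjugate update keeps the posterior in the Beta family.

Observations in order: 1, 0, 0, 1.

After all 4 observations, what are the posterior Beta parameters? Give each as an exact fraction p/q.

obs 1: x=1 → posterior Beta(15/4, 7/2)
obs 2: x=0 → posterior Beta(15/4, 9/2)
obs 3: x=0 → posterior Beta(15/4, 11/2)
obs 4: x=1 → posterior Beta(19/4, 11/2)

alpha=19/4, beta=11/2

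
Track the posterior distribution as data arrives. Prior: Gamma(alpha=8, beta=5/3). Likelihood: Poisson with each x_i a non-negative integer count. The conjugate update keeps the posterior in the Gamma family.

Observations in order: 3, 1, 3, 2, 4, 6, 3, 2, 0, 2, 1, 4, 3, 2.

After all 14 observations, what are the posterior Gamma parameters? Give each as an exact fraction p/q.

alpha=44, beta=47/3

obs 1: x=3 → posterior Gamma(11, 8/3)
obs 2: x=1 → posterior Gamma(12, 11/3)
obs 3: x=3 → posterior Gamma(15, 14/3)
obs 4: x=2 → posterior Gamma(17, 17/3)
obs 5: x=4 → posterior Gamma(21, 20/3)
obs 6: x=6 → posterior Gamma(27, 23/3)
obs 7: x=3 → posterior Gamma(30, 26/3)
obs 8: x=2 → posterior Gamma(32, 29/3)
obs 9: x=0 → posterior Gamma(32, 32/3)
obs 10: x=2 → posterior Gamma(34, 35/3)
obs 11: x=1 → posterior Gamma(35, 38/3)
obs 12: x=4 → posterior Gamma(39, 41/3)
obs 13: x=3 → posterior Gamma(42, 44/3)
obs 14: x=2 → posterior Gamma(44, 47/3)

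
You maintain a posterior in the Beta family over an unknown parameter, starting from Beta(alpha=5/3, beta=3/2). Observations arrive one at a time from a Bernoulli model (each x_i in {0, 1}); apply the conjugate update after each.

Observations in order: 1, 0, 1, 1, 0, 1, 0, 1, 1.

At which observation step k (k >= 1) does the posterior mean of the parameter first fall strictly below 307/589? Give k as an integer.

obs 1: x=1 → posterior Beta(8/3, 3/2)
obs 2: x=0 → posterior Beta(8/3, 5/2)
obs 3: x=1 → posterior Beta(11/3, 5/2)
obs 4: x=1 → posterior Beta(14/3, 5/2)
obs 5: x=0 → posterior Beta(14/3, 7/2)
obs 6: x=1 → posterior Beta(17/3, 7/2)
obs 7: x=0 → posterior Beta(17/3, 9/2)
obs 8: x=1 → posterior Beta(20/3, 9/2)
obs 9: x=1 → posterior Beta(23/3, 9/2)

k = 2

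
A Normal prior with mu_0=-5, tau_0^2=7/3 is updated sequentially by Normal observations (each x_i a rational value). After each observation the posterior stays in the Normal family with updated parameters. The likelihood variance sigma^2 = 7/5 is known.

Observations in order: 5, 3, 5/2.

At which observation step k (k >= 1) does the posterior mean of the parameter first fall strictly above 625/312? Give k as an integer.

obs 1: x=5 → posterior Normal(5/4, 7/8)
obs 2: x=3 → posterior Normal(25/13, 7/13)
obs 3: x=5/2 → posterior Normal(25/12, 7/18)

k = 3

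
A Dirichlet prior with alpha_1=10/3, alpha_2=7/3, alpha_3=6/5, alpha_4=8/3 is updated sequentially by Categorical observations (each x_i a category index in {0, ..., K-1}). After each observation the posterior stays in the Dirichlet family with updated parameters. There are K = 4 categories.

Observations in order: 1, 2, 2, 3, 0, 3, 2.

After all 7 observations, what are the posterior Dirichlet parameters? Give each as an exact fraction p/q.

alpha_1=13/3, alpha_2=10/3, alpha_3=21/5, alpha_4=14/3

obs 1: x=1 → posterior Dirichlet(10/3, 10/3, 6/5, 8/3)
obs 2: x=2 → posterior Dirichlet(10/3, 10/3, 11/5, 8/3)
obs 3: x=2 → posterior Dirichlet(10/3, 10/3, 16/5, 8/3)
obs 4: x=3 → posterior Dirichlet(10/3, 10/3, 16/5, 11/3)
obs 5: x=0 → posterior Dirichlet(13/3, 10/3, 16/5, 11/3)
obs 6: x=3 → posterior Dirichlet(13/3, 10/3, 16/5, 14/3)
obs 7: x=2 → posterior Dirichlet(13/3, 10/3, 21/5, 14/3)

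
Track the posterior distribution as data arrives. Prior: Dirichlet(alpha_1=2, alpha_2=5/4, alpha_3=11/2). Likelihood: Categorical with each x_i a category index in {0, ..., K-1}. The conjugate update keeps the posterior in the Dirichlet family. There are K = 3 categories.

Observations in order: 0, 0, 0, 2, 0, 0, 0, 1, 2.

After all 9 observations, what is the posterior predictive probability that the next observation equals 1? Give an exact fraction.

obs 1: x=0 → posterior Dirichlet(3, 5/4, 11/2)
obs 2: x=0 → posterior Dirichlet(4, 5/4, 11/2)
obs 3: x=0 → posterior Dirichlet(5, 5/4, 11/2)
obs 4: x=2 → posterior Dirichlet(5, 5/4, 13/2)
obs 5: x=0 → posterior Dirichlet(6, 5/4, 13/2)
obs 6: x=0 → posterior Dirichlet(7, 5/4, 13/2)
obs 7: x=0 → posterior Dirichlet(8, 5/4, 13/2)
obs 8: x=1 → posterior Dirichlet(8, 9/4, 13/2)
obs 9: x=2 → posterior Dirichlet(8, 9/4, 15/2)

9/71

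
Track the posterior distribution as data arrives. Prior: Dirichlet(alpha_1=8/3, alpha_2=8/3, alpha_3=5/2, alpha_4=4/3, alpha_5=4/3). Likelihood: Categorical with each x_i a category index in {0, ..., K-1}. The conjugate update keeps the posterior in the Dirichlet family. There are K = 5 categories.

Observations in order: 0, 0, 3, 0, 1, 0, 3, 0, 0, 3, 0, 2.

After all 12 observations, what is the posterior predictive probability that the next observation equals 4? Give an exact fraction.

obs 1: x=0 → posterior Dirichlet(11/3, 8/3, 5/2, 4/3, 4/3)
obs 2: x=0 → posterior Dirichlet(14/3, 8/3, 5/2, 4/3, 4/3)
obs 3: x=3 → posterior Dirichlet(14/3, 8/3, 5/2, 7/3, 4/3)
obs 4: x=0 → posterior Dirichlet(17/3, 8/3, 5/2, 7/3, 4/3)
obs 5: x=1 → posterior Dirichlet(17/3, 11/3, 5/2, 7/3, 4/3)
obs 6: x=0 → posterior Dirichlet(20/3, 11/3, 5/2, 7/3, 4/3)
obs 7: x=3 → posterior Dirichlet(20/3, 11/3, 5/2, 10/3, 4/3)
obs 8: x=0 → posterior Dirichlet(23/3, 11/3, 5/2, 10/3, 4/3)
obs 9: x=0 → posterior Dirichlet(26/3, 11/3, 5/2, 10/3, 4/3)
obs 10: x=3 → posterior Dirichlet(26/3, 11/3, 5/2, 13/3, 4/3)
obs 11: x=0 → posterior Dirichlet(29/3, 11/3, 5/2, 13/3, 4/3)
obs 12: x=2 → posterior Dirichlet(29/3, 11/3, 7/2, 13/3, 4/3)

8/135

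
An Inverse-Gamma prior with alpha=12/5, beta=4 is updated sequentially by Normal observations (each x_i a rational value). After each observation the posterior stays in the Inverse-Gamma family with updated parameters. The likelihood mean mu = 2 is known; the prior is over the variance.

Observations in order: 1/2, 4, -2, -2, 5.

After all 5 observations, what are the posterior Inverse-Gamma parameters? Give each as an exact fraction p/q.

alpha=49/10, beta=221/8

obs 1: x=1/2 → posterior Inverse-Gamma(29/10, 41/8)
obs 2: x=4 → posterior Inverse-Gamma(17/5, 57/8)
obs 3: x=-2 → posterior Inverse-Gamma(39/10, 121/8)
obs 4: x=-2 → posterior Inverse-Gamma(22/5, 185/8)
obs 5: x=5 → posterior Inverse-Gamma(49/10, 221/8)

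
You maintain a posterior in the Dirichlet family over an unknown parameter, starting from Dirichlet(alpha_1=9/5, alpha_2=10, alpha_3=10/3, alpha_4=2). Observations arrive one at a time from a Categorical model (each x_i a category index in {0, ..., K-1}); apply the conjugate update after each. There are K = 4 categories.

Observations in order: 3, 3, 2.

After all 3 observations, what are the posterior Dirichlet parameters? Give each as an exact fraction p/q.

obs 1: x=3 → posterior Dirichlet(9/5, 10, 10/3, 3)
obs 2: x=3 → posterior Dirichlet(9/5, 10, 10/3, 4)
obs 3: x=2 → posterior Dirichlet(9/5, 10, 13/3, 4)

alpha_1=9/5, alpha_2=10, alpha_3=13/3, alpha_4=4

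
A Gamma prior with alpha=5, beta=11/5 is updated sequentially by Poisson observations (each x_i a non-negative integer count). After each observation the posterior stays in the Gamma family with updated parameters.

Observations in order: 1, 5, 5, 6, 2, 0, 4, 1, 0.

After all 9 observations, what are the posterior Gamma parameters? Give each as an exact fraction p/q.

obs 1: x=1 → posterior Gamma(6, 16/5)
obs 2: x=5 → posterior Gamma(11, 21/5)
obs 3: x=5 → posterior Gamma(16, 26/5)
obs 4: x=6 → posterior Gamma(22, 31/5)
obs 5: x=2 → posterior Gamma(24, 36/5)
obs 6: x=0 → posterior Gamma(24, 41/5)
obs 7: x=4 → posterior Gamma(28, 46/5)
obs 8: x=1 → posterior Gamma(29, 51/5)
obs 9: x=0 → posterior Gamma(29, 56/5)

alpha=29, beta=56/5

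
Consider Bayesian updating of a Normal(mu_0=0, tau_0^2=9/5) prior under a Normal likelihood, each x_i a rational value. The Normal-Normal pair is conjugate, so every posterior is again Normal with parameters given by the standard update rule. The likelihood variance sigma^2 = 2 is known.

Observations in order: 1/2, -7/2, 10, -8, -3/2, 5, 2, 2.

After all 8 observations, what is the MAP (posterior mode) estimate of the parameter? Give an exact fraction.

117/164

obs 1: x=1/2 → posterior Normal(9/38, 18/19)
obs 2: x=-7/2 → posterior Normal(-27/28, 9/14)
obs 3: x=10 → posterior Normal(63/37, 18/37)
obs 4: x=-8 → posterior Normal(-9/46, 9/23)
obs 5: x=-3/2 → posterior Normal(-9/22, 18/55)
obs 6: x=5 → posterior Normal(45/128, 9/32)
obs 7: x=2 → posterior Normal(81/146, 18/73)
obs 8: x=2 → posterior Normal(117/164, 9/41)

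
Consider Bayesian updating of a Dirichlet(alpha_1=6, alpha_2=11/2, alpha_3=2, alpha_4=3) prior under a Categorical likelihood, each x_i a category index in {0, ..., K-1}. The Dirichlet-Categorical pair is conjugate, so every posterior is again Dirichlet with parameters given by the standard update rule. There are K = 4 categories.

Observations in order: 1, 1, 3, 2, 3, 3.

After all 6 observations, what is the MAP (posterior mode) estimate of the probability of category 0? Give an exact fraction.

obs 1: x=1 → posterior Dirichlet(6, 13/2, 2, 3)
obs 2: x=1 → posterior Dirichlet(6, 15/2, 2, 3)
obs 3: x=3 → posterior Dirichlet(6, 15/2, 2, 4)
obs 4: x=2 → posterior Dirichlet(6, 15/2, 3, 4)
obs 5: x=3 → posterior Dirichlet(6, 15/2, 3, 5)
obs 6: x=3 → posterior Dirichlet(6, 15/2, 3, 6)

10/37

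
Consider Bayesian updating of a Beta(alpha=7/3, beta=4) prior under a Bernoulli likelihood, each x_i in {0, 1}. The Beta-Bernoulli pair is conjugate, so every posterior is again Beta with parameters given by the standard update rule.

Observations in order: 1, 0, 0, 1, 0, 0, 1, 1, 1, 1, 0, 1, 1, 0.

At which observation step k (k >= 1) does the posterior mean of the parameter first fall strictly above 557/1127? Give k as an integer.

obs 1: x=1 → posterior Beta(10/3, 4)
obs 2: x=0 → posterior Beta(10/3, 5)
obs 3: x=0 → posterior Beta(10/3, 6)
obs 4: x=1 → posterior Beta(13/3, 6)
obs 5: x=0 → posterior Beta(13/3, 7)
obs 6: x=0 → posterior Beta(13/3, 8)
obs 7: x=1 → posterior Beta(16/3, 8)
obs 8: x=1 → posterior Beta(19/3, 8)
obs 9: x=1 → posterior Beta(22/3, 8)
obs 10: x=1 → posterior Beta(25/3, 8)
obs 11: x=0 → posterior Beta(25/3, 9)
obs 12: x=1 → posterior Beta(28/3, 9)
obs 13: x=1 → posterior Beta(31/3, 9)
obs 14: x=0 → posterior Beta(31/3, 10)

k = 10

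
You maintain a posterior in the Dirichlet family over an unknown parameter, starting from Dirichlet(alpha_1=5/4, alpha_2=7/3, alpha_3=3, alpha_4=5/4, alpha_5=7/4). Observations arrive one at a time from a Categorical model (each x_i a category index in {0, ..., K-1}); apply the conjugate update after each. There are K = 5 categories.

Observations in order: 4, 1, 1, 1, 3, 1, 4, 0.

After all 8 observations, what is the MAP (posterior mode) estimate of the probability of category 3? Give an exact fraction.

obs 1: x=4 → posterior Dirichlet(5/4, 7/3, 3, 5/4, 11/4)
obs 2: x=1 → posterior Dirichlet(5/4, 10/3, 3, 5/4, 11/4)
obs 3: x=1 → posterior Dirichlet(5/4, 13/3, 3, 5/4, 11/4)
obs 4: x=1 → posterior Dirichlet(5/4, 16/3, 3, 5/4, 11/4)
obs 5: x=3 → posterior Dirichlet(5/4, 16/3, 3, 9/4, 11/4)
obs 6: x=1 → posterior Dirichlet(5/4, 19/3, 3, 9/4, 11/4)
obs 7: x=4 → posterior Dirichlet(5/4, 19/3, 3, 9/4, 15/4)
obs 8: x=0 → posterior Dirichlet(9/4, 19/3, 3, 9/4, 15/4)

15/151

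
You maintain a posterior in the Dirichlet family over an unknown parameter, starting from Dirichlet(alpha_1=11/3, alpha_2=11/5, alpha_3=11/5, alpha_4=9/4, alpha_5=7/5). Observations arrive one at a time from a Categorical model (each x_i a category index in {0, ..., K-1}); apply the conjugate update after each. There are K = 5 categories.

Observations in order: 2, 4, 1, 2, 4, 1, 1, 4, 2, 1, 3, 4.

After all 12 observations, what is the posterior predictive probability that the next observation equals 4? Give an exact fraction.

324/1423

obs 1: x=2 → posterior Dirichlet(11/3, 11/5, 16/5, 9/4, 7/5)
obs 2: x=4 → posterior Dirichlet(11/3, 11/5, 16/5, 9/4, 12/5)
obs 3: x=1 → posterior Dirichlet(11/3, 16/5, 16/5, 9/4, 12/5)
obs 4: x=2 → posterior Dirichlet(11/3, 16/5, 21/5, 9/4, 12/5)
obs 5: x=4 → posterior Dirichlet(11/3, 16/5, 21/5, 9/4, 17/5)
obs 6: x=1 → posterior Dirichlet(11/3, 21/5, 21/5, 9/4, 17/5)
obs 7: x=1 → posterior Dirichlet(11/3, 26/5, 21/5, 9/4, 17/5)
obs 8: x=4 → posterior Dirichlet(11/3, 26/5, 21/5, 9/4, 22/5)
obs 9: x=2 → posterior Dirichlet(11/3, 26/5, 26/5, 9/4, 22/5)
obs 10: x=1 → posterior Dirichlet(11/3, 31/5, 26/5, 9/4, 22/5)
obs 11: x=3 → posterior Dirichlet(11/3, 31/5, 26/5, 13/4, 22/5)
obs 12: x=4 → posterior Dirichlet(11/3, 31/5, 26/5, 13/4, 27/5)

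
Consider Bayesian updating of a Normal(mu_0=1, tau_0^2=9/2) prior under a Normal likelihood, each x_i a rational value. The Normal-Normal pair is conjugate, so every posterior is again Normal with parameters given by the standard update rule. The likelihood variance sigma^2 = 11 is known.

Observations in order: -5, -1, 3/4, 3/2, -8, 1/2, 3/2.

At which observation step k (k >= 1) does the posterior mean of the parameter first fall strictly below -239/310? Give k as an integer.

k = 2

obs 1: x=-5 → posterior Normal(-23/31, 99/31)
obs 2: x=-1 → posterior Normal(-4/5, 99/40)
obs 3: x=3/4 → posterior Normal(-101/196, 99/49)
obs 4: x=3/2 → posterior Normal(-47/232, 99/58)
obs 5: x=-8 → posterior Normal(-5/4, 99/67)
obs 6: x=1/2 → posterior Normal(-317/304, 99/76)
obs 7: x=3/2 → posterior Normal(-263/340, 99/85)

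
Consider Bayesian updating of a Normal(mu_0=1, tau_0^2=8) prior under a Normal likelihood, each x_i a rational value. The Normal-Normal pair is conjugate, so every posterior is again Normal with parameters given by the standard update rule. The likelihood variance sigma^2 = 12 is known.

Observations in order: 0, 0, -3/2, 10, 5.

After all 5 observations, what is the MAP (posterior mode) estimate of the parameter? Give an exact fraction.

30/13

obs 1: x=0 → posterior Normal(3/5, 24/5)
obs 2: x=0 → posterior Normal(3/7, 24/7)
obs 3: x=-3/2 → posterior Normal(0, 8/3)
obs 4: x=10 → posterior Normal(20/11, 24/11)
obs 5: x=5 → posterior Normal(30/13, 24/13)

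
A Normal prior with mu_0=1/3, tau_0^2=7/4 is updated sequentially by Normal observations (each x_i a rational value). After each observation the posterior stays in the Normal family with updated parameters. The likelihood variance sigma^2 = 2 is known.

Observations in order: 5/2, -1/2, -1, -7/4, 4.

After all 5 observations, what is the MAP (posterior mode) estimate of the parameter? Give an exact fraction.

305/516

obs 1: x=5/2 → posterior Normal(121/90, 14/15)
obs 2: x=-1/2 → posterior Normal(25/33, 7/11)
obs 3: x=-1 → posterior Normal(1/3, 14/29)
obs 4: x=-7/4 → posterior Normal(-31/432, 7/18)
obs 5: x=4 → posterior Normal(305/516, 14/43)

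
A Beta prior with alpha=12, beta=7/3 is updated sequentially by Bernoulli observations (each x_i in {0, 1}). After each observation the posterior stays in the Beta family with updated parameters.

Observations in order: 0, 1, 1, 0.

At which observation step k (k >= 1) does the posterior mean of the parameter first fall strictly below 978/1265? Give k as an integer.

k = 4

obs 1: x=0 → posterior Beta(12, 10/3)
obs 2: x=1 → posterior Beta(13, 10/3)
obs 3: x=1 → posterior Beta(14, 10/3)
obs 4: x=0 → posterior Beta(14, 13/3)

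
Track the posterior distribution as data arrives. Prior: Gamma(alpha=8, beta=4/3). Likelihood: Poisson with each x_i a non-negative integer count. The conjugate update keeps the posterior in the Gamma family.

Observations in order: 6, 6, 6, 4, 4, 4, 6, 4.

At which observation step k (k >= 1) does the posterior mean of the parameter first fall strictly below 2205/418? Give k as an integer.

obs 1: x=6 → posterior Gamma(14, 7/3)
obs 2: x=6 → posterior Gamma(20, 10/3)
obs 3: x=6 → posterior Gamma(26, 13/3)
obs 4: x=4 → posterior Gamma(30, 16/3)
obs 5: x=4 → posterior Gamma(34, 19/3)
obs 6: x=4 → posterior Gamma(38, 22/3)
obs 7: x=6 → posterior Gamma(44, 25/3)
obs 8: x=4 → posterior Gamma(48, 28/3)

k = 6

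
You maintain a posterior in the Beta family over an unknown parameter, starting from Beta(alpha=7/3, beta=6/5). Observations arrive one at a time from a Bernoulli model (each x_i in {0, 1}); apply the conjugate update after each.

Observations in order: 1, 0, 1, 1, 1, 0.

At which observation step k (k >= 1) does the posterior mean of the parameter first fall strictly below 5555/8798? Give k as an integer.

obs 1: x=1 → posterior Beta(10/3, 6/5)
obs 2: x=0 → posterior Beta(10/3, 11/5)
obs 3: x=1 → posterior Beta(13/3, 11/5)
obs 4: x=1 → posterior Beta(16/3, 11/5)
obs 5: x=1 → posterior Beta(19/3, 11/5)
obs 6: x=0 → posterior Beta(19/3, 16/5)

k = 2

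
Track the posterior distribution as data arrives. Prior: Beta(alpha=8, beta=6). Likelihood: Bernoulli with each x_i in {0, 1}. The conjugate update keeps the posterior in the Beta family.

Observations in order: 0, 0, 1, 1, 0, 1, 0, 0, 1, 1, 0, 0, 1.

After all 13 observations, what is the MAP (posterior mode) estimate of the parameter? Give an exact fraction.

13/25

obs 1: x=0 → posterior Beta(8, 7)
obs 2: x=0 → posterior Beta(8, 8)
obs 3: x=1 → posterior Beta(9, 8)
obs 4: x=1 → posterior Beta(10, 8)
obs 5: x=0 → posterior Beta(10, 9)
obs 6: x=1 → posterior Beta(11, 9)
obs 7: x=0 → posterior Beta(11, 10)
obs 8: x=0 → posterior Beta(11, 11)
obs 9: x=1 → posterior Beta(12, 11)
obs 10: x=1 → posterior Beta(13, 11)
obs 11: x=0 → posterior Beta(13, 12)
obs 12: x=0 → posterior Beta(13, 13)
obs 13: x=1 → posterior Beta(14, 13)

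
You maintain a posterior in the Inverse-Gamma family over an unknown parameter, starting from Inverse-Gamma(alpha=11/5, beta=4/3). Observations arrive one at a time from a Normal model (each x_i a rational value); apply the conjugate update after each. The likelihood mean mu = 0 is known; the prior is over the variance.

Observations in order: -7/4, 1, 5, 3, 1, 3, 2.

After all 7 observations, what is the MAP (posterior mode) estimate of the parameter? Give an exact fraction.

obs 1: x=-7/4 → posterior Inverse-Gamma(27/10, 275/96)
obs 2: x=1 → posterior Inverse-Gamma(16/5, 323/96)
obs 3: x=5 → posterior Inverse-Gamma(37/10, 1523/96)
obs 4: x=3 → posterior Inverse-Gamma(21/5, 1955/96)
obs 5: x=1 → posterior Inverse-Gamma(47/10, 2003/96)
obs 6: x=3 → posterior Inverse-Gamma(26/5, 2435/96)
obs 7: x=2 → posterior Inverse-Gamma(57/10, 2627/96)

13135/3216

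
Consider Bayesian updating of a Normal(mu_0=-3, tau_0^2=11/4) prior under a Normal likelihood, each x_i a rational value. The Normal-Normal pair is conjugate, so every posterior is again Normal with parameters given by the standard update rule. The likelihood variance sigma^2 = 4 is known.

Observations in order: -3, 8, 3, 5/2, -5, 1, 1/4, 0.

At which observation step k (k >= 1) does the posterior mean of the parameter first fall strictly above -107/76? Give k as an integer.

k = 2

obs 1: x=-3 → posterior Normal(-3, 44/27)
obs 2: x=8 → posterior Normal(7/38, 22/19)
obs 3: x=3 → posterior Normal(40/49, 44/49)
obs 4: x=5/2 → posterior Normal(9/8, 11/15)
obs 5: x=-5 → posterior Normal(25/142, 44/71)
obs 6: x=1 → posterior Normal(47/164, 22/41)
obs 7: x=1/4 → posterior Normal(35/124, 44/93)
obs 8: x=0 → posterior Normal(105/416, 11/26)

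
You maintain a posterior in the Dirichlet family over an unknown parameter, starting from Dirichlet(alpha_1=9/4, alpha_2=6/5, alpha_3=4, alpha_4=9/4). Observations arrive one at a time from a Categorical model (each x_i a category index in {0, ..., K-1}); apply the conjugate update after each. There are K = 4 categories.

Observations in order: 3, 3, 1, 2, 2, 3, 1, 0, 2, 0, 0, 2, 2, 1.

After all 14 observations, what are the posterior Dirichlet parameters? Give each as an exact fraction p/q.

obs 1: x=3 → posterior Dirichlet(9/4, 6/5, 4, 13/4)
obs 2: x=3 → posterior Dirichlet(9/4, 6/5, 4, 17/4)
obs 3: x=1 → posterior Dirichlet(9/4, 11/5, 4, 17/4)
obs 4: x=2 → posterior Dirichlet(9/4, 11/5, 5, 17/4)
obs 5: x=2 → posterior Dirichlet(9/4, 11/5, 6, 17/4)
obs 6: x=3 → posterior Dirichlet(9/4, 11/5, 6, 21/4)
obs 7: x=1 → posterior Dirichlet(9/4, 16/5, 6, 21/4)
obs 8: x=0 → posterior Dirichlet(13/4, 16/5, 6, 21/4)
obs 9: x=2 → posterior Dirichlet(13/4, 16/5, 7, 21/4)
obs 10: x=0 → posterior Dirichlet(17/4, 16/5, 7, 21/4)
obs 11: x=0 → posterior Dirichlet(21/4, 16/5, 7, 21/4)
obs 12: x=2 → posterior Dirichlet(21/4, 16/5, 8, 21/4)
obs 13: x=2 → posterior Dirichlet(21/4, 16/5, 9, 21/4)
obs 14: x=1 → posterior Dirichlet(21/4, 21/5, 9, 21/4)

alpha_1=21/4, alpha_2=21/5, alpha_3=9, alpha_4=21/4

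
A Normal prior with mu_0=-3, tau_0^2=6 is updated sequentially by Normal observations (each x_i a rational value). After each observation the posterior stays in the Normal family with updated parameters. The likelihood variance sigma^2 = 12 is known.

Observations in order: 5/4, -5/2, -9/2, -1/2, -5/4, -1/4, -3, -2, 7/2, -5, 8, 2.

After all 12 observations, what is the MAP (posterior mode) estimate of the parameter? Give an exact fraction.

obs 1: x=5/4 → posterior Normal(-19/12, 4)
obs 2: x=-5/2 → posterior Normal(-29/16, 3)
obs 3: x=-9/2 → posterior Normal(-47/20, 12/5)
obs 4: x=-1/2 → posterior Normal(-49/24, 2)
obs 5: x=-5/4 → posterior Normal(-27/14, 12/7)
obs 6: x=-1/4 → posterior Normal(-55/32, 3/2)
obs 7: x=-3 → posterior Normal(-67/36, 4/3)
obs 8: x=-2 → posterior Normal(-15/8, 6/5)
obs 9: x=7/2 → posterior Normal(-61/44, 12/11)
obs 10: x=-5 → posterior Normal(-27/16, 1)
obs 11: x=8 → posterior Normal(-49/52, 12/13)
obs 12: x=2 → posterior Normal(-41/56, 6/7)

-41/56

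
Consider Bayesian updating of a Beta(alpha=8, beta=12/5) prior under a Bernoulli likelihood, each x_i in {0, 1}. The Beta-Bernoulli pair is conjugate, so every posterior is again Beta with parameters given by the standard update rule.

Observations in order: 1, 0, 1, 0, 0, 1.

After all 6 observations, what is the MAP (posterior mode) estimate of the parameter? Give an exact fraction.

obs 1: x=1 → posterior Beta(9, 12/5)
obs 2: x=0 → posterior Beta(9, 17/5)
obs 3: x=1 → posterior Beta(10, 17/5)
obs 4: x=0 → posterior Beta(10, 22/5)
obs 5: x=0 → posterior Beta(10, 27/5)
obs 6: x=1 → posterior Beta(11, 27/5)

25/36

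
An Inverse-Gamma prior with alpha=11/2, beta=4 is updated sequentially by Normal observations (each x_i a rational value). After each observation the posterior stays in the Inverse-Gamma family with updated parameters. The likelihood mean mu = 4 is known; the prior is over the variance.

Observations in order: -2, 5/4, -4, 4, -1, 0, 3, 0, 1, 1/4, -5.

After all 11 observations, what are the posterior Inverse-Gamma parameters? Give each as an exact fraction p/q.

alpha=11, beta=2221/16

obs 1: x=-2 → posterior Inverse-Gamma(6, 22)
obs 2: x=5/4 → posterior Inverse-Gamma(13/2, 825/32)
obs 3: x=-4 → posterior Inverse-Gamma(7, 1849/32)
obs 4: x=4 → posterior Inverse-Gamma(15/2, 1849/32)
obs 5: x=-1 → posterior Inverse-Gamma(8, 2249/32)
obs 6: x=0 → posterior Inverse-Gamma(17/2, 2505/32)
obs 7: x=3 → posterior Inverse-Gamma(9, 2521/32)
obs 8: x=0 → posterior Inverse-Gamma(19/2, 2777/32)
obs 9: x=1 → posterior Inverse-Gamma(10, 2921/32)
obs 10: x=1/4 → posterior Inverse-Gamma(21/2, 1573/16)
obs 11: x=-5 → posterior Inverse-Gamma(11, 2221/16)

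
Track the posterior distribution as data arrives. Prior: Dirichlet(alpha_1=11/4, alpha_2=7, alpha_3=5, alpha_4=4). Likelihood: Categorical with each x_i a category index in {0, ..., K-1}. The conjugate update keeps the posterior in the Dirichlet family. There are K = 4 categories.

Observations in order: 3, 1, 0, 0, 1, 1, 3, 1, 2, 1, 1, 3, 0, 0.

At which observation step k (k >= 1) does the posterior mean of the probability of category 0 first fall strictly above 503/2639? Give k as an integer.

obs 1: x=3 → posterior Dirichlet(11/4, 7, 5, 5)
obs 2: x=1 → posterior Dirichlet(11/4, 8, 5, 5)
obs 3: x=0 → posterior Dirichlet(15/4, 8, 5, 5)
obs 4: x=0 → posterior Dirichlet(19/4, 8, 5, 5)
obs 5: x=1 → posterior Dirichlet(19/4, 9, 5, 5)
obs 6: x=1 → posterior Dirichlet(19/4, 10, 5, 5)
obs 7: x=3 → posterior Dirichlet(19/4, 10, 5, 6)
obs 8: x=1 → posterior Dirichlet(19/4, 11, 5, 6)
obs 9: x=2 → posterior Dirichlet(19/4, 11, 6, 6)
obs 10: x=1 → posterior Dirichlet(19/4, 12, 6, 6)
obs 11: x=1 → posterior Dirichlet(19/4, 13, 6, 6)
obs 12: x=3 → posterior Dirichlet(19/4, 13, 6, 7)
obs 13: x=0 → posterior Dirichlet(23/4, 13, 6, 7)
obs 14: x=0 → posterior Dirichlet(27/4, 13, 6, 7)

k = 4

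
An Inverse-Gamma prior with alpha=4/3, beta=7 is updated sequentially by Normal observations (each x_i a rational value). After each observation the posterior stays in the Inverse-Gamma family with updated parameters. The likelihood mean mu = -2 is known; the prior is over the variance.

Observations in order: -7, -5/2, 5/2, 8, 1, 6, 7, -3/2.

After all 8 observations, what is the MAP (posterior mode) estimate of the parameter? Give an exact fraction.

3765/152

obs 1: x=-7 → posterior Inverse-Gamma(11/6, 39/2)
obs 2: x=-5/2 → posterior Inverse-Gamma(7/3, 157/8)
obs 3: x=5/2 → posterior Inverse-Gamma(17/6, 119/4)
obs 4: x=8 → posterior Inverse-Gamma(10/3, 319/4)
obs 5: x=1 → posterior Inverse-Gamma(23/6, 337/4)
obs 6: x=6 → posterior Inverse-Gamma(13/3, 465/4)
obs 7: x=7 → posterior Inverse-Gamma(29/6, 627/4)
obs 8: x=-3/2 → posterior Inverse-Gamma(16/3, 1255/8)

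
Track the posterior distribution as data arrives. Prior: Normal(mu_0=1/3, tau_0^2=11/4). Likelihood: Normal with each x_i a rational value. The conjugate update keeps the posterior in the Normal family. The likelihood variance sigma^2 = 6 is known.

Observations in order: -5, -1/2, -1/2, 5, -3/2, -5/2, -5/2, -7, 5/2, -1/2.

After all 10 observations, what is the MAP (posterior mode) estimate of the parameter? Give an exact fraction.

obs 1: x=-5 → posterior Normal(-47/35, 66/35)
obs 2: x=-1/2 → posterior Normal(-105/92, 33/23)
obs 3: x=-1/2 → posterior Normal(-58/57, 22/19)
obs 4: x=5 → posterior Normal(-3/68, 33/34)
obs 5: x=-3/2 → posterior Normal(-39/158, 66/79)
obs 6: x=-5/2 → posterior Normal(-47/90, 11/15)
obs 7: x=-5/2 → posterior Normal(-149/202, 66/101)
obs 8: x=-7 → posterior Normal(-303/224, 33/56)
obs 9: x=5/2 → posterior Normal(-124/123, 22/41)
obs 10: x=-1/2 → posterior Normal(-259/268, 33/67)

-259/268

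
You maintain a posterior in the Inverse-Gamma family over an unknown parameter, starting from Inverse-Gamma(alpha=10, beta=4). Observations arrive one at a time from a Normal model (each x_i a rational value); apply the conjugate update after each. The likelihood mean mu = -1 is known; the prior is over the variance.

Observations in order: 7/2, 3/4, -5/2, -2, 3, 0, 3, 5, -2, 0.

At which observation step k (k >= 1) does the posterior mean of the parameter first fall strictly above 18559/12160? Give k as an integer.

obs 1: x=7/2 → posterior Inverse-Gamma(21/2, 113/8)
obs 2: x=3/4 → posterior Inverse-Gamma(11, 501/32)
obs 3: x=-5/2 → posterior Inverse-Gamma(23/2, 537/32)
obs 4: x=-2 → posterior Inverse-Gamma(12, 553/32)
obs 5: x=3 → posterior Inverse-Gamma(25/2, 809/32)
obs 6: x=0 → posterior Inverse-Gamma(13, 825/32)
obs 7: x=3 → posterior Inverse-Gamma(27/2, 1081/32)
obs 8: x=5 → posterior Inverse-Gamma(14, 1657/32)
obs 9: x=-2 → posterior Inverse-Gamma(29/2, 1673/32)
obs 10: x=0 → posterior Inverse-Gamma(15, 1689/32)

k = 2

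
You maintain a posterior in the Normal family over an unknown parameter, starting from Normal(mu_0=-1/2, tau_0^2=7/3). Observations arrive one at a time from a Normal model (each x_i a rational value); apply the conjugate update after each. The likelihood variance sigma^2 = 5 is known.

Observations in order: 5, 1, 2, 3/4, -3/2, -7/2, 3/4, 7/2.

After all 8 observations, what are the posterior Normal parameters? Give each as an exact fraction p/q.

obs 1: x=5 → posterior Normal(5/4, 35/22)
obs 2: x=1 → posterior Normal(69/58, 35/29)
obs 3: x=2 → posterior Normal(97/72, 35/36)
obs 4: x=3/4 → posterior Normal(5/4, 35/43)
obs 5: x=-3/2 → posterior Normal(173/200, 7/10)
obs 6: x=-7/2 → posterior Normal(25/76, 35/57)
obs 7: x=3/4 → posterior Normal(3/8, 35/64)
obs 8: x=7/2 → posterior Normal(97/142, 35/71)

mu_0=97/142, tau_0^2=35/71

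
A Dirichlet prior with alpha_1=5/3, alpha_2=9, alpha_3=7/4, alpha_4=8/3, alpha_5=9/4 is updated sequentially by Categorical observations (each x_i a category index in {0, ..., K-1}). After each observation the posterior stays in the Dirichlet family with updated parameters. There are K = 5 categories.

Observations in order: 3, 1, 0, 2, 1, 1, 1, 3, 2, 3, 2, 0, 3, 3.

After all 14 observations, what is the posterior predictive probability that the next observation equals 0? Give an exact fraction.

11/94

obs 1: x=3 → posterior Dirichlet(5/3, 9, 7/4, 11/3, 9/4)
obs 2: x=1 → posterior Dirichlet(5/3, 10, 7/4, 11/3, 9/4)
obs 3: x=0 → posterior Dirichlet(8/3, 10, 7/4, 11/3, 9/4)
obs 4: x=2 → posterior Dirichlet(8/3, 10, 11/4, 11/3, 9/4)
obs 5: x=1 → posterior Dirichlet(8/3, 11, 11/4, 11/3, 9/4)
obs 6: x=1 → posterior Dirichlet(8/3, 12, 11/4, 11/3, 9/4)
obs 7: x=1 → posterior Dirichlet(8/3, 13, 11/4, 11/3, 9/4)
obs 8: x=3 → posterior Dirichlet(8/3, 13, 11/4, 14/3, 9/4)
obs 9: x=2 → posterior Dirichlet(8/3, 13, 15/4, 14/3, 9/4)
obs 10: x=3 → posterior Dirichlet(8/3, 13, 15/4, 17/3, 9/4)
obs 11: x=2 → posterior Dirichlet(8/3, 13, 19/4, 17/3, 9/4)
obs 12: x=0 → posterior Dirichlet(11/3, 13, 19/4, 17/3, 9/4)
obs 13: x=3 → posterior Dirichlet(11/3, 13, 19/4, 20/3, 9/4)
obs 14: x=3 → posterior Dirichlet(11/3, 13, 19/4, 23/3, 9/4)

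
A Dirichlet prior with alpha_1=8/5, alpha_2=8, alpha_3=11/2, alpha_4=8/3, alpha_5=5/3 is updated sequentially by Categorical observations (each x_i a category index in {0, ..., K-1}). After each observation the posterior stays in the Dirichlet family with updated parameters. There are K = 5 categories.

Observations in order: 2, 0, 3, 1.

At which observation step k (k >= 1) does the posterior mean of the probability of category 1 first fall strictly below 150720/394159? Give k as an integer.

obs 1: x=2 → posterior Dirichlet(8/5, 8, 13/2, 8/3, 5/3)
obs 2: x=0 → posterior Dirichlet(13/5, 8, 13/2, 8/3, 5/3)
obs 3: x=3 → posterior Dirichlet(13/5, 8, 13/2, 11/3, 5/3)
obs 4: x=1 → posterior Dirichlet(13/5, 9, 13/2, 11/3, 5/3)

k = 2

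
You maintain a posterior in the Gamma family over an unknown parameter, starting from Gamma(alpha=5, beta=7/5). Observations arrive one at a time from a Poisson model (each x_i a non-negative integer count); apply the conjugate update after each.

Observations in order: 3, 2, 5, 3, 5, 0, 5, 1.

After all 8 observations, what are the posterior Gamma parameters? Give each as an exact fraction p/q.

alpha=29, beta=47/5

obs 1: x=3 → posterior Gamma(8, 12/5)
obs 2: x=2 → posterior Gamma(10, 17/5)
obs 3: x=5 → posterior Gamma(15, 22/5)
obs 4: x=3 → posterior Gamma(18, 27/5)
obs 5: x=5 → posterior Gamma(23, 32/5)
obs 6: x=0 → posterior Gamma(23, 37/5)
obs 7: x=5 → posterior Gamma(28, 42/5)
obs 8: x=1 → posterior Gamma(29, 47/5)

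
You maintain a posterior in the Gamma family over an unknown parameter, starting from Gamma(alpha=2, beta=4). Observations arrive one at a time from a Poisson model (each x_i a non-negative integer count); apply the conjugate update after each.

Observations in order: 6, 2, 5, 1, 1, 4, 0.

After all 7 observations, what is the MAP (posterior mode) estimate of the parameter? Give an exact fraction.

obs 1: x=6 → posterior Gamma(8, 5)
obs 2: x=2 → posterior Gamma(10, 6)
obs 3: x=5 → posterior Gamma(15, 7)
obs 4: x=1 → posterior Gamma(16, 8)
obs 5: x=1 → posterior Gamma(17, 9)
obs 6: x=4 → posterior Gamma(21, 10)
obs 7: x=0 → posterior Gamma(21, 11)

20/11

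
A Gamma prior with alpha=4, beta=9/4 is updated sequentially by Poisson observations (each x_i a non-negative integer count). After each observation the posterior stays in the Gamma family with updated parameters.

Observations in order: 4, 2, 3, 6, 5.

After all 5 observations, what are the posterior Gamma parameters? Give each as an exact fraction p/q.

alpha=24, beta=29/4

obs 1: x=4 → posterior Gamma(8, 13/4)
obs 2: x=2 → posterior Gamma(10, 17/4)
obs 3: x=3 → posterior Gamma(13, 21/4)
obs 4: x=6 → posterior Gamma(19, 25/4)
obs 5: x=5 → posterior Gamma(24, 29/4)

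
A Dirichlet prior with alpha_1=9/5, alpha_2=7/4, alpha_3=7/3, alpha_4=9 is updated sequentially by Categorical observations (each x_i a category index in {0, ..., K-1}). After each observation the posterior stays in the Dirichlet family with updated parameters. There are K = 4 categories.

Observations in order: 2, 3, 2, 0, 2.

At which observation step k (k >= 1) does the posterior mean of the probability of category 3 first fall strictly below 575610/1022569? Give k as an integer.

k = 3

obs 1: x=2 → posterior Dirichlet(9/5, 7/4, 10/3, 9)
obs 2: x=3 → posterior Dirichlet(9/5, 7/4, 10/3, 10)
obs 3: x=2 → posterior Dirichlet(9/5, 7/4, 13/3, 10)
obs 4: x=0 → posterior Dirichlet(14/5, 7/4, 13/3, 10)
obs 5: x=2 → posterior Dirichlet(14/5, 7/4, 16/3, 10)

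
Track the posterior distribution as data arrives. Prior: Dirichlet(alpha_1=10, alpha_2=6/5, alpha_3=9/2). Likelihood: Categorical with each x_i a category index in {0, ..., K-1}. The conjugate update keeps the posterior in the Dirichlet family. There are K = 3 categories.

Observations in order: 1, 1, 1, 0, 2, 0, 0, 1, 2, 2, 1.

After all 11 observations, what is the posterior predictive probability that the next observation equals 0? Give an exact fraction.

130/267

obs 1: x=1 → posterior Dirichlet(10, 11/5, 9/2)
obs 2: x=1 → posterior Dirichlet(10, 16/5, 9/2)
obs 3: x=1 → posterior Dirichlet(10, 21/5, 9/2)
obs 4: x=0 → posterior Dirichlet(11, 21/5, 9/2)
obs 5: x=2 → posterior Dirichlet(11, 21/5, 11/2)
obs 6: x=0 → posterior Dirichlet(12, 21/5, 11/2)
obs 7: x=0 → posterior Dirichlet(13, 21/5, 11/2)
obs 8: x=1 → posterior Dirichlet(13, 26/5, 11/2)
obs 9: x=2 → posterior Dirichlet(13, 26/5, 13/2)
obs 10: x=2 → posterior Dirichlet(13, 26/5, 15/2)
obs 11: x=1 → posterior Dirichlet(13, 31/5, 15/2)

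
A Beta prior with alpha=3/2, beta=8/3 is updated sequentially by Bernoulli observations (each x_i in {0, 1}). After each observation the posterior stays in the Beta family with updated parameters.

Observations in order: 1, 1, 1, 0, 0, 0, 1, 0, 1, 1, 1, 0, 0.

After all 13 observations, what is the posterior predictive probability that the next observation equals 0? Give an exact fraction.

obs 1: x=1 → posterior Beta(5/2, 8/3)
obs 2: x=1 → posterior Beta(7/2, 8/3)
obs 3: x=1 → posterior Beta(9/2, 8/3)
obs 4: x=0 → posterior Beta(9/2, 11/3)
obs 5: x=0 → posterior Beta(9/2, 14/3)
obs 6: x=0 → posterior Beta(9/2, 17/3)
obs 7: x=1 → posterior Beta(11/2, 17/3)
obs 8: x=0 → posterior Beta(11/2, 20/3)
obs 9: x=1 → posterior Beta(13/2, 20/3)
obs 10: x=1 → posterior Beta(15/2, 20/3)
obs 11: x=1 → posterior Beta(17/2, 20/3)
obs 12: x=0 → posterior Beta(17/2, 23/3)
obs 13: x=0 → posterior Beta(17/2, 26/3)

52/103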